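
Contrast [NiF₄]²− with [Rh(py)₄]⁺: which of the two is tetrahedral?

[NiF₄]²−

For [NiF₄]²−: Ligand charges: each fluoride is −1. With an overall charge of −2 the nickel centre must be in the +2 oxidation state. Ni sits in group 10, so the d-electron count is 10 − 2 = 8. Fluoride is a weak-field ligand. With weak-field ligands the CFSE gain from square planar is small, so a 3d d⁸ ion takes the sterically preferred tetrahedral geometry. → tetrahedral.
For [Rh(py)₄]⁺: Summing ligand charges against the +1 overall charge gives an oxidation state of +1 for rhodium. Rh sits in group 9, so the d-electron count is 9 − 1 = 8. A 4d d⁸ ion has a large crystal-field splitting; square planar leaves the high-energy d_{x²−y²} orbital empty and maximises CFSE. → square planar.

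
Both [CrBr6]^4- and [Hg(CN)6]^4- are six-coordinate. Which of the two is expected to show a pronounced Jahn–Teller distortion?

[CrBr6]^4-

[CrBr6]^4-: Ligand charges: each bromide is −1. With an overall charge of −4 the chromium centre must be in the +2 oxidation state. Chromium is a group-6 element; Cr(II) is therefore d⁴. Bromide is a weak-field ligand for a first-row metal, so the complex is high-spin. The t₂g³e_g¹ (high-spin) configuration has an unevenly filled e_g set; the Jahn–Teller theorem predicts a tetragonal distortion (typically axial elongation) to lift the degeneracy.
[Hg(CN)6]^4-: Each cyanide is −1; balancing the −4 overall charge requires Hg(II). Hg sits in group 12, so the d-electron count is 12 − 2 = 10. The d¹⁰ configuration leaves the e_g set evenly filled (or empty) — no strong Jahn–Teller driving force.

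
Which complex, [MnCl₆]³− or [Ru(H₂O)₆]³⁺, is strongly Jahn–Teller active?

[MnCl₆]³−

[MnCl₆]³−: Ligand charges: each chloride is −1. With an overall charge of −3 the manganese centre must be in the +3 oxidation state. Manganese is a group-7 element; Mn(III) is therefore d⁴. Chloride is a weak-field ligand for a first-row metal, so the complex is high-spin. The t₂g³e_g¹ (high-spin) configuration has an unevenly filled e_g set; the Jahn–Teller theorem predicts a tetragonal distortion (typically axial elongation) to lift the degeneracy.
[Ru(H₂O)₆]³⁺: Summing ligand charges against the +3 overall charge gives an oxidation state of +3 for ruthenium. Ru sits in group 8, so the d-electron count is 8 − 3 = 5. A 4d ion has a large Δₒ and is invariably low-spin. The d⁵ configuration leaves the e_g set evenly filled (or empty) — no strong Jahn–Teller driving force.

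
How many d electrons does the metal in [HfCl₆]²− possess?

d⁰

Ligand charges: each chloride is −1. With an overall charge of −2 the hafnium centre must be in the +4 oxidation state.
Hf sits in group 4, so the d-electron count is 4 − 4 = 0.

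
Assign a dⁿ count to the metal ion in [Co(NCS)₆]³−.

d6

Each isothiocyanate is −1; balancing the −3 overall charge requires Co(III).
Group 9 minus oxidation state 3 gives a d⁶ configuration.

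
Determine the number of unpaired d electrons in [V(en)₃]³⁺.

Summing ligand charges against the +3 overall charge gives an oxidation state of +3 for vanadium.
V sits in group 5, so the d-electron count is 5 − 3 = 2.
Counting donor atoms: 3×ethylenediamine (bidentate) → 6 donors. Coordination number = 6.
In an octahedral field the d² configuration is t₂g²e_g⁰ (only one arrangement possible), giving 2 unpaired electrons.

2 unpaired electrons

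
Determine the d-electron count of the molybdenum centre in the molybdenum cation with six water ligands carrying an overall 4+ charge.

Ligand charges: water is neutral. With an overall charge of +4 the molybdenum centre must be in the +4 oxidation state.
Mo sits in group 6, so the d-electron count is 6 − 4 = 2.

d²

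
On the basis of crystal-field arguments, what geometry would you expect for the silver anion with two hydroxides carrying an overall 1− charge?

linear

Ligand charges: each hydroxide is −1. With an overall charge of −1 the silver centre must be in the +1 oxidation state.
Silver is a group-11 element; Ag(I) is therefore d¹⁰.
Coordination number: 2.
A d¹⁰ ion with only two ligands adopts a linear arrangement (sp hybridisation; no CFSE preference).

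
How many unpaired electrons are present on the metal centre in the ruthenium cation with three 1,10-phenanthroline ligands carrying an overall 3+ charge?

Ligand charges: 1,10-phenanthroline is neutral. With an overall charge of +3 the ruthenium centre must be in the +3 oxidation state.
Ruthenium is a group-8 element; Ru(III) is therefore d⁵.
Counting donor atoms: 3×1,10-phenanthroline (bidentate) → 6 donors. Coordination number = 6.
The spin state decides the count: a 4d ion has a large Δₒ and is invariably low-spin.
An octahedral low-spin d⁵ ion is t₂g⁵e_g⁰, giving 1 unpaired electron.

1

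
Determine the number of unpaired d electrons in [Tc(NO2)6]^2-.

Ligand charges: each nitro (N-bound nitrite) is −1. With an overall charge of −2 the technetium centre must be in the +4 oxidation state.
Technetium is a group-7 element; Tc(IV) is therefore d³.
In an octahedral field the d³ configuration is t₂g³e_g⁰ (only one arrangement possible), giving 3 unpaired electrons.

3 unpaired electrons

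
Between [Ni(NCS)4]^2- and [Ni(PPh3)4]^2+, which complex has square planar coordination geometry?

[Ni(PPh3)4]^2+

For [Ni(NCS)4]^2-: Each isothiocyanate is −1; balancing the −2 overall charge requires Ni(II). Group 10 minus oxidation state 2 gives a d⁸ configuration. Isothiocyanate is a weak-field ligand. With weak-field ligands the CFSE gain from square planar is small, so a 3d d⁸ ion takes the sterically preferred tetrahedral geometry. → tetrahedral.
For [Ni(PPh3)4]^2+: Summing ligand charges against the +2 overall charge gives an oxidation state of +2 for nickel. Nickel is a group-10 element; Ni(II) is therefore d⁸. Triphenylphosphine is a strong-field ligand (high in the spectrochemical series). A 3d d⁸ ion with strong-field ligands gains enough CFSE to favour square planar over tetrahedral. → square planar.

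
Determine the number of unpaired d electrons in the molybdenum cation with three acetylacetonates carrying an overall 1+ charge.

Ligand charges: each acetylacetonate is −1. With an overall charge of +1 the molybdenum centre must be in the +4 oxidation state.
Mo sits in group 6, so the d-electron count is 6 − 4 = 2.
Counting donor atoms: 3×acetylacetonate (bidentate) → 6 donors. Coordination number = 6.
In an octahedral field the d² configuration is t₂g²e_g⁰ (only one arrangement possible), giving 2 unpaired electrons.

2 unpaired electrons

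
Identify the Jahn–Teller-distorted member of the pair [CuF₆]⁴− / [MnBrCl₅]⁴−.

[CuF₆]⁴−: Each fluoride is −1; balancing the −4 overall charge requires Cu(II). Cu sits in group 11, so the d-electron count is 11 − 2 = 9. The t₂g⁶e_g³ configuration has an unevenly filled e_g set; the Jahn–Teller theorem predicts a tetragonal distortion (typically axial elongation) to lift the degeneracy.
[MnBrCl₅]⁴−: Ligand charges: each bromide is −1; each chloride is −1. With an overall charge of −4 the manganese centre must be in the +2 oxidation state. Mn sits in group 7, so the d-electron count is 7 − 2 = 5. Bromide and chloride are weak-field ligands for a first-row metal, so the complex is high-spin. The d⁵ configuration leaves the e_g set evenly filled (or empty) — no strong Jahn–Teller driving force.

[CuF₆]⁴−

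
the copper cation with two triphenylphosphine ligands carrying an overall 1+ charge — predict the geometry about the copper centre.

Triphenylphosphine is neutral; balancing the +1 overall charge requires Cu(I).
Copper is a group-11 element; Cu(I) is therefore d¹⁰.
Coordination number: 2.
A d¹⁰ ion with only two ligands adopts a linear arrangement (sp hybridisation; no CFSE preference).

linear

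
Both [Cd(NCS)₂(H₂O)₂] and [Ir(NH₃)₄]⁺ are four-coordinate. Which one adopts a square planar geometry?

[Ir(NH₃)₄]⁺

For [Cd(NCS)₂(H₂O)₂]: Summing ligand charges against the 0 overall charge gives an oxidation state of +2 for cadmium. Cadmium is a group-12 element; Cd(II) is therefore d¹⁰. A d¹⁰ ion has no crystal-field stabilisation preference between square planar and tetrahedral, so four ligands adopt the sterically favoured tetrahedral geometry. → tetrahedral.
For [Ir(NH₃)₄]⁺: Summing ligand charges against the +1 overall charge gives an oxidation state of +1 for iridium. Ir sits in group 9, so the d-electron count is 9 − 1 = 8. A 5d d⁸ ion has a large crystal-field splitting; square planar leaves the high-energy d_{x²−y²} orbital empty and maximises CFSE. → square planar.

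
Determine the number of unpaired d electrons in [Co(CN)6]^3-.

Ligand charges: each cyanide is −1. With an overall charge of −3 the cobalt centre must be in the +3 oxidation state.
Group 9 minus oxidation state 3 gives a d⁶ configuration.
The spin state decides the count: Co(III) has an exceptionally large octahedral splitting and is low-spin with essentially every ligand except fluoride.
An octahedral low-spin d⁶ ion is t₂g⁶e_g⁰, giving 0 unpaired electrons.

0 unpaired electrons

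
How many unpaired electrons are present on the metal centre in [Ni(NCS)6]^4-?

2

Summing ligand charges against the −4 overall charge gives an oxidation state of +2 for nickel.
Nickel is a group-10 element; Ni(II) is therefore d⁸.
In an octahedral field the d⁸ configuration is t₂g⁶e_g² (only one arrangement possible), giving 2 unpaired electrons.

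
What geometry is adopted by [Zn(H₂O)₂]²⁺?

linear

Ligand charges: water is neutral. With an overall charge of +2 the zinc centre must be in the +2 oxidation state.
Group 12 minus oxidation state 2 gives a d¹⁰ configuration.
Coordination number: 2.
A d¹⁰ ion with only two ligands adopts a linear arrangement (sp hybridisation; no CFSE preference).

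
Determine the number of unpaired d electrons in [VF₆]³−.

2

Summing ligand charges against the −3 overall charge gives an oxidation state of +3 for vanadium.
Vanadium is a group-5 element; V(III) is therefore d².
In an octahedral field the d² configuration is t₂g²e_g⁰ (only one arrangement possible), giving 2 unpaired electrons.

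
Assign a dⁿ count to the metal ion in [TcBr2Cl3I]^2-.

d3

Ligand charges: each bromide is −1; each chloride is −1; each iodide is −1. With an overall charge of −2 the technetium centre must be in the +4 oxidation state.
Technetium is a group-7 element; Tc(IV) is therefore d³.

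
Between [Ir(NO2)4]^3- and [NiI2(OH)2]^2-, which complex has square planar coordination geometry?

For [Ir(NO2)4]^3-: Ligand charges: each nitro (N-bound nitrite) is −1. With an overall charge of −3 the iridium centre must be in the +1 oxidation state. Group 9 minus oxidation state 1 gives a d⁸ configuration. A 5d d⁸ ion has a large crystal-field splitting; square planar leaves the high-energy d_{x²−y²} orbital empty and maximises CFSE. → square planar.
For [NiI2(OH)2]^2-: Ligand charges: each iodide is −1; each hydroxide is −1. With an overall charge of −2 the nickel centre must be in the +2 oxidation state. Ni sits in group 10, so the d-electron count is 10 − 2 = 8. Hydroxide and iodide are weak-field ligands. With weak-field ligands the CFSE gain from square planar is small, so a 3d d⁸ ion takes the sterically preferred tetrahedral geometry. → tetrahedral.

[Ir(NO2)4]^3-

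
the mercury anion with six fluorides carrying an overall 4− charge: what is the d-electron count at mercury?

Summing ligand charges against the −4 overall charge gives an oxidation state of +2 for mercury.
Mercury is a group-12 element; Hg(II) is therefore d¹⁰.

d10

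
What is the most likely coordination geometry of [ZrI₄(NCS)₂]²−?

Summing ligand charges against the −2 overall charge gives an oxidation state of +4 for zirconium.
Zr sits in group 4, so the d-electron count is 4 − 4 = 0.
Coordination number: 6.
Six donors around a single metal centre give an octahedral coordination sphere.

octahedral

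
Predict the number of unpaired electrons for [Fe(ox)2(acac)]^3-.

Each oxalate is −2; each acetylacetonate is −1; balancing the −3 overall charge requires Fe(II).
Group 8 minus oxidation state 2 gives a d⁶ configuration.
Counting donor atoms: 2×oxalate (bidentate) → 4 donors; 1×acetylacetonate (bidentate) → 2 donors. Coordination number = 6.
The spin state decides the count: Acetylacetonate and oxalate are weak-field ligands for a first-row metal, so the complex is high-spin.
An octahedral high-spin d⁶ ion is t₂g⁴e_g², giving 4 unpaired electrons.

4 unpaired electrons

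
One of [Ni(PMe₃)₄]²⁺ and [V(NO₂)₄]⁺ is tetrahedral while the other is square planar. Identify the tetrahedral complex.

[V(NO₂)₄]⁺

For [Ni(PMe₃)₄]²⁺: Trimethylphosphine is neutral; balancing the +2 overall charge requires Ni(II). Ni sits in group 10, so the d-electron count is 10 − 2 = 8. Trimethylphosphine is a strong-field ligand (high in the spectrochemical series). A 3d d⁸ ion with strong-field ligands gains enough CFSE to favour square planar over tetrahedral. → square planar.
For [V(NO₂)₄]⁺: Summing ligand charges against the +1 overall charge gives an oxidation state of +5 for vanadium. Vanadium is a group-5 element; V(V) is therefore d⁰. A d⁰ ion has no crystal-field stabilisation preference between square planar and tetrahedral, so four ligands adopt the sterically favoured tetrahedral geometry. → tetrahedral.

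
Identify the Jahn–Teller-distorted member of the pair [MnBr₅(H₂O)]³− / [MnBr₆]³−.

[MnBr₆]³−

[MnBr₅(H₂O)]³−: Each bromide is −1; water is neutral; balancing the −3 overall charge requires Mn(II). Group 7 minus oxidation state 2 gives a d⁵ configuration. Bromide is a weak-field ligand for a first-row metal, so the complex is high-spin. The d⁵ configuration leaves the e_g set evenly filled (or empty) — no strong Jahn–Teller driving force.
[MnBr₆]³−: Each bromide is −1; balancing the −3 overall charge requires Mn(III). Group 7 minus oxidation state 3 gives a d⁴ configuration. Bromide is a weak-field ligand for a first-row metal, so the complex is high-spin. The t₂g³e_g¹ (high-spin) configuration has an unevenly filled e_g set; the Jahn–Teller theorem predicts a tetragonal distortion (typically axial elongation) to lift the degeneracy.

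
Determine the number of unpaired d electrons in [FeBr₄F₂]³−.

5

Ligand charges: each bromide is −1; each fluoride is −1. With an overall charge of −3 the iron centre must be in the +3 oxidation state.
Iron is a group-8 element; Fe(III) is therefore d⁵.
The spin state decides the count: Bromide and fluoride are weak-field ligands for a first-row metal, so the complex is high-spin.
An octahedral high-spin d⁵ ion is t₂g³e_g², giving 5 unpaired electrons.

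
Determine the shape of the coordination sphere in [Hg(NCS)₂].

linear

Ligand charges: each isothiocyanate is −1. With an overall charge of 0 the mercury centre must be in the +2 oxidation state.
Hg sits in group 12, so the d-electron count is 12 − 2 = 10.
Coordination number: 2.
A d¹⁰ ion with only two ligands adopts a linear arrangement (sp hybridisation; no CFSE preference).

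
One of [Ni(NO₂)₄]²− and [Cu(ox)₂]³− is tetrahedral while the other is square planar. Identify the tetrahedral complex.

For [Ni(NO₂)₄]²−: Each nitro (N-bound nitrite) is −1; balancing the −2 overall charge requires Ni(II). Nickel is a group-10 element; Ni(II) is therefore d⁸. Nitro (N-bound nitrite) is a strong-field ligand (high in the spectrochemical series). A 3d d⁸ ion with strong-field ligands gains enough CFSE to favour square planar over tetrahedral. → square planar.
For [Cu(ox)₂]³−: Each oxalate is −2; balancing the −3 overall charge requires Cu(I). Cu sits in group 11, so the d-electron count is 11 − 1 = 10. A d¹⁰ ion has no crystal-field stabilisation preference between square planar and tetrahedral, so four ligands adopt the sterically favoured tetrahedral geometry. → tetrahedral.

[Cu(ox)₂]³−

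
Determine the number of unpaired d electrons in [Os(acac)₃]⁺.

2

Summing ligand charges against the +1 overall charge gives an oxidation state of +4 for osmium.
Group 8 minus oxidation state 4 gives a d⁴ configuration.
Counting donor atoms: 3×acetylacetonate (bidentate) → 6 donors. Coordination number = 6.
The spin state decides the count: a 5d ion has a large Δₒ and is invariably low-spin.
An octahedral low-spin d⁴ ion is t₂g⁴e_g⁰, giving 2 unpaired electrons.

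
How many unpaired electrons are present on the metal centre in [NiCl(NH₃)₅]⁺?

Each chloride is −1; ammonia is neutral; balancing the +1 overall charge requires Ni(II).
Group 10 minus oxidation state 2 gives a d⁸ configuration.
In an octahedral field the d⁸ configuration is t₂g⁶e_g² (only one arrangement possible), giving 2 unpaired electrons.

2 unpaired electrons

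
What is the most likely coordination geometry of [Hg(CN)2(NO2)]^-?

Ligand charges: each cyanide is −1; each nitro (N-bound nitrite) is −1. With an overall charge of −1 the mercury centre must be in the +2 oxidation state.
Mercury is a group-12 element; Hg(II) is therefore d¹⁰.
With 3 monodentate ligands the coordination number is 3.
Three ligands around a d¹⁰ centre minimise repulsion in a trigonal-planar arrangement.

trigonal planar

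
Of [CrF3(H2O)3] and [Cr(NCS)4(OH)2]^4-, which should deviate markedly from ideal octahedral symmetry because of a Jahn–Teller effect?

[Cr(NCS)4(OH)2]^4-

[CrF3(H2O)3]: Each fluoride is −1; water is neutral; balancing the 0 overall charge requires Cr(III). Cr sits in group 6, so the d-electron count is 6 − 3 = 3. The d³ configuration leaves the e_g set evenly filled (or empty) — no strong Jahn–Teller driving force.
[Cr(NCS)4(OH)2]^4-: Ligand charges: each isothiocyanate is −1; each hydroxide is −1. With an overall charge of −4 the chromium centre must be in the +2 oxidation state. Group 6 minus oxidation state 2 gives a d⁴ configuration. Hydroxide and isothiocyanate are weak-field ligands for a first-row metal, so the complex is high-spin. The t₂g³e_g¹ (high-spin) configuration has an unevenly filled e_g set; the Jahn–Teller theorem predicts a tetragonal distortion (typically axial elongation) to lift the degeneracy.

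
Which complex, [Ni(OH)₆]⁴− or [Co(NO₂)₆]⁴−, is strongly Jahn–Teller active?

[Ni(OH)₆]⁴−: Ligand charges: each hydroxide is −1. With an overall charge of −4 the nickel centre must be in the +2 oxidation state. Nickel is a group-10 element; Ni(II) is therefore d⁸. The d⁸ configuration leaves the e_g set evenly filled (or empty) — no strong Jahn–Teller driving force.
[Co(NO₂)₆]⁴−: Summing ligand charges against the −4 overall charge gives an oxidation state of +2 for cobalt. Cobalt is a group-9 element; Co(II) is therefore d⁷. Nitro (N-bound nitrite) is a strong-field ligand (high in the spectrochemical series) for a first-row metal, so the complex is low-spin. The t₂g⁶e_g¹ (low-spin) configuration has an unevenly filled e_g set; the Jahn–Teller theorem predicts a tetragonal distortion (typically axial elongation) to lift the degeneracy.

[Co(NO₂)₆]⁴−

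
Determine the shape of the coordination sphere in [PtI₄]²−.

square planar

Each iodide is −1; balancing the −2 overall charge requires Pt(II).
Platinum is a group-10 element; Pt(II) is therefore d⁸.
With 4 monodentate ligands the coordination number is 4.
A 5d d⁸ ion has a large crystal-field splitting; square planar leaves the high-energy d_{x²−y²} orbital empty and maximises CFSE.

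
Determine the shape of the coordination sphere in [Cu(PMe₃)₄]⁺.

tetrahedral

Trimethylphosphine is neutral; balancing the +1 overall charge requires Cu(I).
Group 11 minus oxidation state 1 gives a d¹⁰ configuration.
With 4 monodentate ligands the coordination number is 4.
A d¹⁰ ion has no crystal-field stabilisation preference between square planar and tetrahedral, so four ligands adopt the sterically favoured tetrahedral geometry.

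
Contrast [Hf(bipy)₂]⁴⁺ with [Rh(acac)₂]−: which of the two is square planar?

For [Hf(bipy)₂]⁴⁺: Ligand charges: 2,2′-bipyridine is neutral. With an overall charge of +4 the hafnium centre must be in the +4 oxidation state. Hafnium is a group-4 element; Hf(IV) is therefore d⁰. A d⁰ ion has no crystal-field stabilisation preference between square planar and tetrahedral, so four ligands adopt the sterically favoured tetrahedral geometry. → tetrahedral.
For [Rh(acac)₂]−: Ligand charges: each acetylacetonate is −1. With an overall charge of −1 the rhodium centre must be in the +1 oxidation state. Group 9 minus oxidation state 1 gives a d⁸ configuration. A 4d d⁸ ion has a large crystal-field splitting; square planar leaves the high-energy d_{x²−y²} orbital empty and maximises CFSE. → square planar.

[Rh(acac)₂]−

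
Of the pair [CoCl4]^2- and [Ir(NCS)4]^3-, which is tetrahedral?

For [CoCl4]^2-: Each chloride is −1; balancing the −2 overall charge requires Co(II). Cobalt is a group-9 element; Co(II) is therefore d⁷. For a high-spin 3d d⁷ ion with weak-field ligands the small Δₜ gives little square-planar CFSE advantage, so four ligands adopt the sterically favoured tetrahedral geometry. → tetrahedral.
For [Ir(NCS)4]^3-: Each isothiocyanate is −1; balancing the −3 overall charge requires Ir(I). Group 9 minus oxidation state 1 gives a d⁸ configuration. A 5d d⁸ ion has a large crystal-field splitting; square planar leaves the high-energy d_{x²−y²} orbital empty and maximises CFSE. → square planar.

[CoCl4]^2-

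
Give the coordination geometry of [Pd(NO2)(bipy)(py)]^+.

square planar

Summing ligand charges against the +1 overall charge gives an oxidation state of +2 for palladium.
Group 10 minus oxidation state 2 gives a d⁸ configuration.
Counting donor atoms: 1×nitro (N-bound nitrite) (monodentate) → 1 donor; 1×2,2′-bipyridine (bidentate) → 2 donors; 1×pyridine (monodentate) → 1 donor. Coordination number = 4.
A 4d d⁸ ion has a large crystal-field splitting; square planar leaves the high-energy d_{x²−y²} orbital empty and maximises CFSE.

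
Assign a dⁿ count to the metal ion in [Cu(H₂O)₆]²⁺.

Ligand charges: water is neutral. With an overall charge of +2 the copper centre must be in the +2 oxidation state.
Copper is a group-11 element; Cu(II) is therefore d⁹.

d⁹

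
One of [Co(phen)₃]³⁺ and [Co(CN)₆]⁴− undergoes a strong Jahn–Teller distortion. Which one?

[Co(phen)₃]³⁺: Ligand charges: 1,10-phenanthroline is neutral. With an overall charge of +3 the cobalt centre must be in the +3 oxidation state. Group 9 minus oxidation state 3 gives a d⁶ configuration. Co(III) has an exceptionally large octahedral splitting and is low-spin with essentially every ligand except fluoride. The d⁶ configuration leaves the e_g set evenly filled (or empty) — no strong Jahn–Teller driving force.
[Co(CN)₆]⁴−: Each cyanide is −1; balancing the −4 overall charge requires Co(II). Group 9 minus oxidation state 2 gives a d⁷ configuration. Cyanide is a strong-field ligand (high in the spectrochemical series) for a first-row metal, so the complex is low-spin. The t₂g⁶e_g¹ (low-spin) configuration has an unevenly filled e_g set; the Jahn–Teller theorem predicts a tetragonal distortion (typically axial elongation) to lift the degeneracy.

[Co(CN)₆]⁴−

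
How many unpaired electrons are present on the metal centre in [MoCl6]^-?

1

Ligand charges: each chloride is −1. With an overall charge of −1 the molybdenum centre must be in the +5 oxidation state.
Mo sits in group 6, so the d-electron count is 6 − 5 = 1.
In an octahedral field the d¹ configuration is t₂g¹e_g⁰ (only one arrangement possible), giving 1 unpaired electron.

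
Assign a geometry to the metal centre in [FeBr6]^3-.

Each bromide is −1; balancing the −3 overall charge requires Fe(III).
Group 8 minus oxidation state 3 gives a d⁵ configuration.
With 6 monodentate ligands the coordination number is 6.
Six donors around a single metal centre give an octahedral coordination sphere.

octahedral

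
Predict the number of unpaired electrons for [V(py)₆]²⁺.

Pyridine is neutral; balancing the +2 overall charge requires V(II).
V sits in group 5, so the d-electron count is 5 − 2 = 3.
In an octahedral field the d³ configuration is t₂g³e_g⁰ (only one arrangement possible), giving 3 unpaired electrons.

3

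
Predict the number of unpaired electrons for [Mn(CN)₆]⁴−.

Each cyanide is −1; balancing the −4 overall charge requires Mn(II).
Group 7 minus oxidation state 2 gives a d⁵ configuration.
The spin state decides the count: Cyanide is a strong-field ligand (high in the spectrochemical series) for a first-row metal, so the complex is low-spin.
An octahedral low-spin d⁵ ion is t₂g⁵e_g⁰, giving 1 unpaired electron.

1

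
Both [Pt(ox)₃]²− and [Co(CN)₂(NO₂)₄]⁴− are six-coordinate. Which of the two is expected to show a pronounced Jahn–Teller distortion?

[Co(CN)₂(NO₂)₄]⁴−

[Pt(ox)₃]²−: Each oxalate is −2; balancing the −2 overall charge requires Pt(IV). Platinum is a group-10 element; Pt(IV) is therefore d⁶. A 5d ion has a large Δₒ and is invariably low-spin. The d⁶ configuration leaves the e_g set evenly filled (or empty) — no strong Jahn–Teller driving force.
[Co(CN)₂(NO₂)₄]⁴−: Ligand charges: each cyanide is −1; each nitro (N-bound nitrite) is −1. With an overall charge of −4 the cobalt centre must be in the +2 oxidation state. Co sits in group 9, so the d-electron count is 9 − 2 = 7. Cyanide and nitro (N-bound nitrite) are strong-field ligands (high in the spectrochemical series) for a first-row metal, so the complex is low-spin. The t₂g⁶e_g¹ (low-spin) configuration has an unevenly filled e_g set; the Jahn–Teller theorem predicts a tetragonal distortion (typically axial elongation) to lift the degeneracy.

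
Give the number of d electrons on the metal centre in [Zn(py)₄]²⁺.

Summing ligand charges against the +2 overall charge gives an oxidation state of +2 for zinc.
Zn sits in group 12, so the d-electron count is 12 − 2 = 10.

d10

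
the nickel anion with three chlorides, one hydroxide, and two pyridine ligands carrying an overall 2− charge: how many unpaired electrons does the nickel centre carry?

Ligand charges: each chloride is −1; each hydroxide is −1; pyridine is neutral. With an overall charge of −2 the nickel centre must be in the +2 oxidation state.
Nickel is a group-10 element; Ni(II) is therefore d⁸.
In an octahedral field the d⁸ configuration is t₂g⁶e_g² (only one arrangement possible), giving 2 unpaired electrons.

2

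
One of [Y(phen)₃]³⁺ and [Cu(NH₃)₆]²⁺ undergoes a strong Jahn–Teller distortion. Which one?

[Cu(NH₃)₆]²⁺

[Y(phen)₃]³⁺: Ligand charges: 1,10-phenanthroline is neutral. With an overall charge of +3 the yttrium centre must be in the +3 oxidation state. Group 3 minus oxidation state 3 gives a d⁰ configuration. The d⁰ configuration leaves the e_g set evenly filled (or empty) — no strong Jahn–Teller driving force.
[Cu(NH₃)₆]²⁺: Ammonia is neutral; balancing the +2 overall charge requires Cu(II). Copper is a group-11 element; Cu(II) is therefore d⁹. The t₂g⁶e_g³ configuration has an unevenly filled e_g set; the Jahn–Teller theorem predicts a tetragonal distortion (typically axial elongation) to lift the degeneracy.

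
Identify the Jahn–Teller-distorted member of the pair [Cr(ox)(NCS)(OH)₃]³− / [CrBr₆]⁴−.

[CrBr₆]⁴−

[Cr(ox)(NCS)(OH)₃]³−: Ligand charges: each oxalate is −2; each isothiocyanate is −1; each hydroxide is −1. With an overall charge of −3 the chromium centre must be in the +3 oxidation state. Cr sits in group 6, so the d-electron count is 6 − 3 = 3. The d³ configuration leaves the e_g set evenly filled (or empty) — no strong Jahn–Teller driving force.
[CrBr₆]⁴−: Each bromide is −1; balancing the −4 overall charge requires Cr(II). Group 6 minus oxidation state 2 gives a d⁴ configuration. Bromide is a weak-field ligand for a first-row metal, so the complex is high-spin. The t₂g³e_g¹ (high-spin) configuration has an unevenly filled e_g set; the Jahn–Teller theorem predicts a tetragonal distortion (typically axial elongation) to lift the degeneracy.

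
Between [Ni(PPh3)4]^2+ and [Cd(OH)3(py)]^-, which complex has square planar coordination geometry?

For [Ni(PPh3)4]^2+: Ligand charges: triphenylphosphine is neutral. With an overall charge of +2 the nickel centre must be in the +2 oxidation state. Group 10 minus oxidation state 2 gives a d⁸ configuration. Triphenylphosphine is a strong-field ligand (high in the spectrochemical series). A 3d d⁸ ion with strong-field ligands gains enough CFSE to favour square planar over tetrahedral. → square planar.
For [Cd(OH)3(py)]^-: Ligand charges: each hydroxide is −1; pyridine is neutral. With an overall charge of −1 the cadmium centre must be in the +2 oxidation state. Cd sits in group 12, so the d-electron count is 12 − 2 = 10. A d¹⁰ ion has no crystal-field stabilisation preference between square planar and tetrahedral, so four ligands adopt the sterically favoured tetrahedral geometry. → tetrahedral.

[Ni(PPh3)4]^2+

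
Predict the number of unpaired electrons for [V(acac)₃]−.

3

Summing ligand charges against the −1 overall charge gives an oxidation state of +2 for vanadium.
V sits in group 5, so the d-electron count is 5 − 2 = 3.
Counting donor atoms: 3×acetylacetonate (bidentate) → 6 donors. Coordination number = 6.
In an octahedral field the d³ configuration is t₂g³e_g⁰ (only one arrangement possible), giving 3 unpaired electrons.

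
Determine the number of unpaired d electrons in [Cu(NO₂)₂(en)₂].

1

Each nitro (N-bound nitrite) is −1; ethylenediamine is neutral; balancing the 0 overall charge requires Cu(II).
Copper is a group-11 element; Cu(II) is therefore d⁹.
Counting donor atoms: 2×nitro (N-bound nitrite) (monodentate) → 2 donors; 2×ethylenediamine (bidentate) → 4 donors. Coordination number = 6.
In an octahedral field the d⁹ configuration is t₂g⁶e_g³ (only one arrangement possible), giving 1 unpaired electron.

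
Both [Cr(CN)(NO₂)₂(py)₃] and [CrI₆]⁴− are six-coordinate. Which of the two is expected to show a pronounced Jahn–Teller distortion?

[Cr(CN)(NO₂)₂(py)₃]: Each cyanide is −1; each nitro (N-bound nitrite) is −1; pyridine is neutral; balancing the 0 overall charge requires Cr(III). Cr sits in group 6, so the d-electron count is 6 − 3 = 3. The d³ configuration leaves the e_g set evenly filled (or empty) — no strong Jahn–Teller driving force.
[CrI₆]⁴−: Summing ligand charges against the −4 overall charge gives an oxidation state of +2 for chromium. Chromium is a group-6 element; Cr(II) is therefore d⁴. Iodide is a weak-field ligand for a first-row metal, so the complex is high-spin. The t₂g³e_g¹ (high-spin) configuration has an unevenly filled e_g set; the Jahn–Teller theorem predicts a tetragonal distortion (typically axial elongation) to lift the degeneracy.

[CrI₆]⁴−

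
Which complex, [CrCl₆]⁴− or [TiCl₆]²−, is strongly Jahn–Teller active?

[CrCl₆]⁴−

[CrCl₆]⁴−: Summing ligand charges against the −4 overall charge gives an oxidation state of +2 for chromium. Group 6 minus oxidation state 2 gives a d⁴ configuration. Chloride is a weak-field ligand for a first-row metal, so the complex is high-spin. The t₂g³e_g¹ (high-spin) configuration has an unevenly filled e_g set; the Jahn–Teller theorem predicts a tetragonal distortion (typically axial elongation) to lift the degeneracy.
[TiCl₆]²−: Summing ligand charges against the −2 overall charge gives an oxidation state of +4 for titanium. Ti sits in group 4, so the d-electron count is 4 − 4 = 0. The d⁰ configuration leaves the e_g set evenly filled (or empty) — no strong Jahn–Teller driving force.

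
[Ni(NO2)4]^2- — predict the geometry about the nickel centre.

square planar

Each nitro (N-bound nitrite) is −1; balancing the −2 overall charge requires Ni(II).
Group 10 minus oxidation state 2 gives a d⁸ configuration.
With 4 monodentate ligands the coordination number is 4.
Nitro (N-bound nitrite) is a strong-field ligand (high in the spectrochemical series).
A 3d d⁸ ion with strong-field ligands gains enough CFSE to favour square planar over tetrahedral.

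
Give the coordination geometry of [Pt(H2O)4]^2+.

square planar

Ligand charges: water is neutral. With an overall charge of +2 the platinum centre must be in the +2 oxidation state.
Group 10 minus oxidation state 2 gives a d⁸ configuration.
With 4 monodentate ligands the coordination number is 4.
A 5d d⁸ ion has a large crystal-field splitting; square planar leaves the high-energy d_{x²−y²} orbital empty and maximises CFSE.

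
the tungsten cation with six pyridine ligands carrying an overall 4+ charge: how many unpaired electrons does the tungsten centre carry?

Ligand charges: pyridine is neutral. With an overall charge of +4 the tungsten centre must be in the +4 oxidation state.
W sits in group 6, so the d-electron count is 6 − 4 = 2.
In an octahedral field the d² configuration is t₂g²e_g⁰ (only one arrangement possible), giving 2 unpaired electrons.

2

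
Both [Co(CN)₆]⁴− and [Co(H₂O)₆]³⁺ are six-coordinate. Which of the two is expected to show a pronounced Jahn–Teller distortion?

[Co(CN)₆]⁴−

[Co(CN)₆]⁴−: Each cyanide is −1; balancing the −4 overall charge requires Co(II). Group 9 minus oxidation state 2 gives a d⁷ configuration. Cyanide is a strong-field ligand (high in the spectrochemical series) for a first-row metal, so the complex is low-spin. The t₂g⁶e_g¹ (low-spin) configuration has an unevenly filled e_g set; the Jahn–Teller theorem predicts a tetragonal distortion (typically axial elongation) to lift the degeneracy.
[Co(H₂O)₆]³⁺: Summing ligand charges against the +3 overall charge gives an oxidation state of +3 for cobalt. Cobalt is a group-9 element; Co(III) is therefore d⁶. Co(III) has an exceptionally large octahedral splitting and is low-spin with essentially every ligand except fluoride. The d⁶ configuration leaves the e_g set evenly filled (or empty) — no strong Jahn–Teller driving force.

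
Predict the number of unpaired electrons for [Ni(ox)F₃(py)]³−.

2

Ligand charges: each oxalate is −2; each fluoride is −1; pyridine is neutral. With an overall charge of −3 the nickel centre must be in the +2 oxidation state.
Nickel is a group-10 element; Ni(II) is therefore d⁸.
Counting donor atoms: 1×oxalate (bidentate) → 2 donors; 3×fluoride (monodentate) → 3 donors; 1×pyridine (monodentate) → 1 donor. Coordination number = 6.
In an octahedral field the d⁸ configuration is t₂g⁶e_g² (only one arrangement possible), giving 2 unpaired electrons.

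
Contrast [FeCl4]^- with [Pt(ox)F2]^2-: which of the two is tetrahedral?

For [FeCl4]^-: Summing ligand charges against the −1 overall charge gives an oxidation state of +3 for iron. Group 8 minus oxidation state 3 gives a d⁵ configuration. A high-spin d⁵ ion has zero CFSE in either geometry, so four ligands adopt the sterically favoured tetrahedral geometry. → tetrahedral.
For [Pt(ox)F2]^2-: Ligand charges: each oxalate is −2; each fluoride is −1. With an overall charge of −2 the platinum centre must be in the +2 oxidation state. Platinum is a group-10 element; Pt(II) is therefore d⁸. A 5d d⁸ ion has a large crystal-field splitting; square planar leaves the high-energy d_{x²−y²} orbital empty and maximises CFSE. → square planar.

[FeCl4]^-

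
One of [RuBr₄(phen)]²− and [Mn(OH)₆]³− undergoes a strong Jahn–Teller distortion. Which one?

[Mn(OH)₆]³−

[RuBr₄(phen)]²−: Ligand charges: each bromide is −1; 1,10-phenanthroline is neutral. With an overall charge of −2 the ruthenium centre must be in the +2 oxidation state. Ruthenium is a group-8 element; Ru(II) is therefore d⁶. A 4d ion has a large Δₒ and is invariably low-spin. The d⁶ configuration leaves the e_g set evenly filled (or empty) — no strong Jahn–Teller driving force.
[Mn(OH)₆]³−: Summing ligand charges against the −3 overall charge gives an oxidation state of +3 for manganese. Manganese is a group-7 element; Mn(III) is therefore d⁴. Hydroxide is a weak-field ligand for a first-row metal, so the complex is high-spin. The t₂g³e_g¹ (high-spin) configuration has an unevenly filled e_g set; the Jahn–Teller theorem predicts a tetragonal distortion (typically axial elongation) to lift the degeneracy.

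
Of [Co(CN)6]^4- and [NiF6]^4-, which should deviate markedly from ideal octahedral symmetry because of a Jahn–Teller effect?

[Co(CN)6]^4-

[Co(CN)6]^4-: Summing ligand charges against the −4 overall charge gives an oxidation state of +2 for cobalt. Cobalt is a group-9 element; Co(II) is therefore d⁷. Cyanide is a strong-field ligand (high in the spectrochemical series) for a first-row metal, so the complex is low-spin. The t₂g⁶e_g¹ (low-spin) configuration has an unevenly filled e_g set; the Jahn–Teller theorem predicts a tetragonal distortion (typically axial elongation) to lift the degeneracy.
[NiF6]^4-: Summing ligand charges against the −4 overall charge gives an oxidation state of +2 for nickel. Ni sits in group 10, so the d-electron count is 10 − 2 = 8. The d⁸ configuration leaves the e_g set evenly filled (or empty) — no strong Jahn–Teller driving force.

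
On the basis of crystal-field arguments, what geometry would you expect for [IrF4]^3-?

Summing ligand charges against the −3 overall charge gives an oxidation state of +1 for iridium.
Group 9 minus oxidation state 1 gives a d⁸ configuration.
Coordination number: 4.
A 5d d⁸ ion has a large crystal-field splitting; square planar leaves the high-energy d_{x²−y²} orbital empty and maximises CFSE.

square planar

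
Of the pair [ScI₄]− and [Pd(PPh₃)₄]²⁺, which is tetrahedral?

For [ScI₄]−: Ligand charges: each iodide is −1. With an overall charge of −1 the scandium centre must be in the +3 oxidation state. Group 3 minus oxidation state 3 gives a d⁰ configuration. A d⁰ ion has no crystal-field stabilisation preference between square planar and tetrahedral, so four ligands adopt the sterically favoured tetrahedral geometry. → tetrahedral.
For [Pd(PPh₃)₄]²⁺: Ligand charges: triphenylphosphine is neutral. With an overall charge of +2 the palladium centre must be in the +2 oxidation state. Group 10 minus oxidation state 2 gives a d⁸ configuration. A 4d d⁸ ion has a large crystal-field splitting; square planar leaves the high-energy d_{x²−y²} orbital empty and maximises CFSE. → square planar.

[ScI₄]−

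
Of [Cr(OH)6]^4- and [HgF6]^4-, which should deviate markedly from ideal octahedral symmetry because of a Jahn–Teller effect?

[Cr(OH)6]^4-

[Cr(OH)6]^4-: Ligand charges: each hydroxide is −1. With an overall charge of −4 the chromium centre must be in the +2 oxidation state. Group 6 minus oxidation state 2 gives a d⁴ configuration. Hydroxide is a weak-field ligand for a first-row metal, so the complex is high-spin. The t₂g³e_g¹ (high-spin) configuration has an unevenly filled e_g set; the Jahn–Teller theorem predicts a tetragonal distortion (typically axial elongation) to lift the degeneracy.
[HgF6]^4-: Summing ligand charges against the −4 overall charge gives an oxidation state of +2 for mercury. Hg sits in group 12, so the d-electron count is 12 − 2 = 10. The d¹⁰ configuration leaves the e_g set evenly filled (or empty) — no strong Jahn–Teller driving force.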